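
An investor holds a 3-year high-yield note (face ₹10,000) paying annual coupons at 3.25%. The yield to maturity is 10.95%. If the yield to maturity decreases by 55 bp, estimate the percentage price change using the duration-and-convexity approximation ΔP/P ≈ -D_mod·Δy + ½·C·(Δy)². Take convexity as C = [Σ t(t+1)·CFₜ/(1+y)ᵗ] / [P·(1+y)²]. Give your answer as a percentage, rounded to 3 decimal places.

With y = 0.1095:
  t   CF        PV=CF/(1+0.1095)^t    t·PV        t(t+1)·PV
  1       325.00       292.9247       292.9247         585.8495
  2       325.00       264.0151       528.0302       1,584.0905
  3    10,325.00     7,559.7623    22,679.2869      90,717.1477
  Σ                  8,116.7021    23,500.2418      92,887.0877
P = 8,116.7021; D_Mac = 2.89529 yrs; D_mod = 2.60955 yrs; C = 9.29654.
Duration effect: -2.60955 × (-0.0055) = +0.014353
Convexity effect: 0.5 × 9.29654 × (-0.0055)² = +0.0001406
ΔP/P ≈ +0.014353 + 0.0001406 = +0.014493 = +1.4493%.

+1.449%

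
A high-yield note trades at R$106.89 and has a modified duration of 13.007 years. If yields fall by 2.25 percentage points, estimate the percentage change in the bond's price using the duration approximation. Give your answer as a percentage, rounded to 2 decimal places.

+29.27%

Duration approximation: ΔP/P ≈ -D_mod · Δy = -13.007 × (-0.0225) = +0.2926575.
As a percentage: +29.26575%.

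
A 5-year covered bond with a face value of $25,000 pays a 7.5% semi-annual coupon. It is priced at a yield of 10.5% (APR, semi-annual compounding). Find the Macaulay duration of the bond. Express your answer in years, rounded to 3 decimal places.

Periodic yield y = 0.0525. Discount each cash flow and weight by its period:
  t   CF        PV=CF/(1+0.0525)^t    t·PV
  1       937.50       890.7363       890.7363
  2       937.50       846.3053     1,692.6106
  3       937.50       804.0906     2,412.2717
  4       937.50       763.9815     3,055.9261
  5       937.50       725.8732     3,629.3659
  6       937.50       689.6657     4,137.9944
  7       937.50       655.2644     4,586.8505
  8       937.50       622.5790     4,980.6317
  9       937.50       591.5240     5,323.7156
  10   25,937.50    15,549.1649   155,491.6489
  Σ                 22,139.1848   186,201.7517
Price P = Σ PV = 22,139.1848.
Macaulay duration = Σ(t·PV) / P = 186,201.7517 / 22,139.1848 = 8.41051 half-year periods.
In years: 8.41051 / 2 = 4.20525 years.

4.205 years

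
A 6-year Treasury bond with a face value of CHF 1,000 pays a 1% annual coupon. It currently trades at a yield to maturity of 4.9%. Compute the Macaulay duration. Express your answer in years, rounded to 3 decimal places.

Periodic yield y = 0.049. Discount each cash flow and weight by its year:
  t   CF        PV=CF/(1+0.049)^t    t·PV
  1        10.00         9.5329         9.5329
  2        10.00         9.0876        18.1752
  3        10.00         8.6631        25.9893
  4        10.00         8.2584        33.0338
  5        10.00         7.8727        39.3634
  6     1,010.00       757.9987     4,547.9920
  Σ                    801.4134     4,674.0866
Price P = Σ PV = 801.4134.
Macaulay duration = Σ(t·PV) / P = 4,674.0866 / 801.4134 = 5.83230 years.

5.832 years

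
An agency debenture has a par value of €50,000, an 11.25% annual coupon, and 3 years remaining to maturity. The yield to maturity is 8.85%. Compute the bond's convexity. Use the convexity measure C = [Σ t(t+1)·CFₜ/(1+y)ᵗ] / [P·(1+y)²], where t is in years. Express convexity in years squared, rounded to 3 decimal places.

8.853

With y = 0.0885:
  t   CF        PV=CF/(1+0.0885)^t    t·PV        t(t+1)·PV
  1     5,625.00     5,167.6619     5,167.6619      10,335.3238
  2     5,625.00     4,747.5075     9,495.0150      28,485.0450
  3    55,625.00    43,130.5229   129,391.5688     517,566.2753
  Σ                 53,045.6924   144,054.2458     556,386.6442
P = 53,045.6924.
Convexity = Σ t(t+1)·PV / [P·(1+y)²] = 556,386.6442 / (53,045.6924 × 1.184832) = 8.85258.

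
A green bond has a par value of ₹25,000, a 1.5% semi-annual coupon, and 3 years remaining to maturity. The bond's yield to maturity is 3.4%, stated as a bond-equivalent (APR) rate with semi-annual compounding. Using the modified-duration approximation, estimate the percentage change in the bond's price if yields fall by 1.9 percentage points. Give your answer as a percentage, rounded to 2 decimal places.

+5.50%

Periodic yield y = 0.017. Modified duration first:
  t   CF        PV=CF/(1+0.017)^t    t·PV
  1       187.50       184.3658       184.3658
  2       187.50       181.2840       362.5679
  3       187.50       178.2536       534.7609
  4       187.50       175.2740       701.0959
  5       187.50       172.3441       861.7207
  6    25,187.50    22,764.5645   136,587.3869
  Σ                 23,656.0860   139,231.8981
P = 23,656.0860; D_Mac = 5.88567 half-year periods = 2.94283 yrs; D_mod = 2.94283/(1+0.017) = 2.89364 yrs.
ΔP/P ≈ -D_mod · Δy = -2.89364 × (-0.019) = +0.054979 = +5.4979%.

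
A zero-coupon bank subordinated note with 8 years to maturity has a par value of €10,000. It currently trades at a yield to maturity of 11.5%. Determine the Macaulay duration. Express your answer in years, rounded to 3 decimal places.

A zero-coupon bond has a single cash flow at maturity, so its Macaulay duration equals its maturity: 8 years.

8.000 years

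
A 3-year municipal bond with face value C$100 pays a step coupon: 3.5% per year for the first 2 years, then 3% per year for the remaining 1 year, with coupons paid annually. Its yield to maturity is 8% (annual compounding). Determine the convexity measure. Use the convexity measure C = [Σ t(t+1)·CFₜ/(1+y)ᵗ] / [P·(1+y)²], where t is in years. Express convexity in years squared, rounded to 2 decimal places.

With y = 0.08:
  t   CF        PV=CF/(1+0.08)^t    t·PV        t(t+1)·PV
  1         3.50         3.2407         3.2407           6.4815
  2         3.50         3.0007         6.0014          18.0041
  3       103.00        81.7647       245.2942         981.1766
  Σ                     88.0061       254.5363       1,005.6622
P = 88.0061.
Convexity = Σ t(t+1)·PV / [P·(1+y)²] = 1,005.6622 / (88.0061 × 1.166400) = 9.79697.

9.80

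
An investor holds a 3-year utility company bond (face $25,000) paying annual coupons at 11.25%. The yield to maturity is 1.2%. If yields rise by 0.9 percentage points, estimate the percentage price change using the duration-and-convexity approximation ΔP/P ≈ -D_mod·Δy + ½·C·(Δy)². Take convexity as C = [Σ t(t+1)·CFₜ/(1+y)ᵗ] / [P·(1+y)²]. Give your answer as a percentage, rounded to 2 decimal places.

With y = 0.012:
  t   CF        PV=CF/(1+0.012)^t    t·PV        t(t+1)·PV
  1     2,812.50     2,779.1502     2,779.1502       5,558.3004
  2     2,812.50     2,746.1958     5,492.3917      16,477.1751
  3    27,812.50    26,834.8079    80,504.4237     322,017.6949
  Σ                 32,360.1540    88,775.9656     344,053.1704
P = 32,360.1540; D_Mac = 2.74337 yrs; D_mod = 2.71084 yrs; C = 10.38135.
Duration effect: -2.71084 × (+0.009) = -0.024398
Convexity effect: 0.5 × 10.38135 × (0.009)² = +0.0004204
ΔP/P ≈ -0.024398 + 0.0004204 = -0.023977 = -2.3977%.

-2.40%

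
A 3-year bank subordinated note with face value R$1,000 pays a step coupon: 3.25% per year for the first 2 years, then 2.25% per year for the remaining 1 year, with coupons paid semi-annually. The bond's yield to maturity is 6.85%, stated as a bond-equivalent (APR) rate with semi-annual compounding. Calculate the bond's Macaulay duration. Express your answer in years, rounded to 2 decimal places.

2.88 years

Periodic yield y = 0.03425. Discount each cash flow and weight by its period:
  t   CF        PV=CF/(1+0.03425)^t    t·PV
  1        16.25        15.7119        15.7119
  2        16.25        15.1916        30.3831
  3        16.25        14.6885        44.0654
  4        16.25        14.2021        56.8082
  5        11.25         9.5066        47.5330
  6     1,011.25       826.2384     4,957.4302
  Σ                    895.5389     5,151.9318
Price P = Σ PV = 895.5389.
Macaulay duration = Σ(t·PV) / P = 5,151.9318 / 895.5389 = 5.75288 half-year periods.
In years: 5.75288 / 2 = 2.87644 years.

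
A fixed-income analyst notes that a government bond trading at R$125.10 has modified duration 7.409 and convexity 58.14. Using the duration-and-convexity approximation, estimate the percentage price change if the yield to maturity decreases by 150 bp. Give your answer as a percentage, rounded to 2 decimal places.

+11.77%

Duration effect: -D_mod·Δy = -7.409 × (-0.015) = +0.111135
Convexity effect: ½·C·(Δy)² = 0.5 × 58.14 × (-0.015)² = +0.00654075
ΔP/P ≈ +0.111135 + 0.00654075 = +0.11767575
= +11.767575%.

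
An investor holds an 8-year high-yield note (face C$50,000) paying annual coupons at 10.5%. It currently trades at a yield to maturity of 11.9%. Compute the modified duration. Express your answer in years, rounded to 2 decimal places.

5.10 years

Periodic yield y = 0.119. First find Macaulay duration:
  t   CF        PV=CF/(1+0.119)^t    t·PV
  1     5,250.00     4,691.6890     4,691.6890
  2     5,250.00     4,192.7516     8,385.5031
  3     5,250.00     3,746.8736    11,240.6208
  4     5,250.00     3,348.4125    13,393.6501
  5     5,250.00     2,992.3258    14,961.6288
  6     5,250.00     2,674.1070    16,044.6421
  7     5,250.00     2,389.7292    16,728.1047
  8    55,250.00    22,474.5803   179,796.6423
  Σ                 46,510.4690   265,242.4810
P = 46,510.4690; Macaulay duration = 265,242.4810 / 46,510.4690 = 5.70286 years.
Modified duration = D_Mac / (1 + y) = 5.70286 / 1.119 = 5.09639 years.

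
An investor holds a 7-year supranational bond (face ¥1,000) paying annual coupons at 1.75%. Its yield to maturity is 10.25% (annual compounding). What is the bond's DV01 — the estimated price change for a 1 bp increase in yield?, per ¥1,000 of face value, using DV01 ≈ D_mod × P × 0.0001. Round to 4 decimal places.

Periodic yield y = 0.1025.
  t   CF        PV=CF/(1+0.1025)^t    t·PV
  1        17.50        15.8730        15.8730
  2        17.50        14.3973        28.7946
  3        17.50        13.0588        39.1763
  4        17.50        11.8447        47.3788
  5        17.50        10.7435        53.7174
  6        17.50         9.7447        58.4679
  7     1,017.50       513.9066     3,597.3465
  Σ                    589.5685     3,840.7545
P = 589.5685; D_Mac = 6.51452 yrs; D_mod = 5.90886 yrs.
DV01 ≈ 5.90886 × 589.5685 × 0.0001 = 0.348368.

¥0.3484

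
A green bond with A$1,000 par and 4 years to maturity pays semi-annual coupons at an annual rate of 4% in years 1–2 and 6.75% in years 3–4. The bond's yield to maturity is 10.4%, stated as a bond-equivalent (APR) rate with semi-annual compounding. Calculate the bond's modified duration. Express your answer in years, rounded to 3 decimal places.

3.492 years

Periodic yield y = 0.052. First find Macaulay duration:
  t   CF        PV=CF/(1+0.052)^t    t·PV
  1        20.00        19.0114        19.0114
  2        20.00        18.0717        36.1434
  3        20.00        17.1784        51.5352
  4        20.00        16.3293        65.3171
  5        33.75        26.1936       130.9680
  6        33.75        24.8989       149.3931
  7        33.75        23.6681       165.6768
  8     1,033.75       689.1117     5,512.8934
  Σ                    834.4630     6,130.9383
P = 834.4630; Macaulay duration = 6,130.9383 / 834.4630 = 7.34717 half-year periods = 3.67358 years.
Modified duration = D_Mac / (1 + y) = 3.67358 / 1.052 = 3.49200 years.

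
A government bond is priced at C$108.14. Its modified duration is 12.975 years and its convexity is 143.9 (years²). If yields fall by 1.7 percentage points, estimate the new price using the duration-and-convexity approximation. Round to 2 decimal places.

C$134.24

Duration effect: -D_mod·Δy = -12.975 × (-0.017) = +0.220575
Convexity effect: ½·C·(Δy)² = 0.5 × 143.9 × (-0.017)² = +0.02079355
ΔP/P ≈ +0.220575 + 0.02079355 = +0.24136855
New price ≈ 108.14 × (1 + 0.24136855) = 134.241594997.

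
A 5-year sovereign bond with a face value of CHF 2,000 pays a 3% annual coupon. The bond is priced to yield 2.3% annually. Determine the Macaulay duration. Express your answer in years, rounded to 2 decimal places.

4.72 years

Periodic yield y = 0.023. Discount each cash flow and weight by its year:
  t   CF        PV=CF/(1+0.023)^t    t·PV
  1        60.00        58.6510        58.6510
  2        60.00        57.3324       114.6648
  3        60.00        56.0434       168.1302
  4        60.00        54.7834       219.1335
  5     2,060.00     1,838.6076     9,193.0380
  Σ                  2,065.4178     9,753.6174
Price P = Σ PV = 2,065.4178.
Macaulay duration = Σ(t·PV) / P = 9,753.6174 / 2,065.4178 = 4.72235 years.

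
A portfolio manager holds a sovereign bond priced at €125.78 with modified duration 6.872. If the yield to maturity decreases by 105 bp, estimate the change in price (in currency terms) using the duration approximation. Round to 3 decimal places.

Duration approximation: ΔP/P ≈ -D_mod · Δy = -6.872 × (-0.0105) = +0.072156.
ΔP ≈ 125.78 × (+0.072156) = +9.07578168.

+€9.076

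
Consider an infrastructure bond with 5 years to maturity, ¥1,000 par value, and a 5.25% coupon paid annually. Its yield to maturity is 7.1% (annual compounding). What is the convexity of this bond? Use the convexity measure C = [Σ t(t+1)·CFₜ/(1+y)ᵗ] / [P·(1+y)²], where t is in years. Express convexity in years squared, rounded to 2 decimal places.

22.72

With y = 0.071:
  t   CF        PV=CF/(1+0.071)^t    t·PV        t(t+1)·PV
  1        52.50        49.0196        49.0196          98.0392
  2        52.50        45.7699        91.5399         274.6197
  3        52.50        42.7357       128.2071         512.8285
  4        52.50        39.9026       159.6105         798.0524
  5     1,052.50       746.9211     3,734.6057      22,407.6341
  Σ                    924.3490     4,162.9828      24,091.1739
P = 924.3490.
Convexity = Σ t(t+1)·PV / [P·(1+y)²] = 24,091.1739 / (924.3490 × 1.147041) = 22.72182.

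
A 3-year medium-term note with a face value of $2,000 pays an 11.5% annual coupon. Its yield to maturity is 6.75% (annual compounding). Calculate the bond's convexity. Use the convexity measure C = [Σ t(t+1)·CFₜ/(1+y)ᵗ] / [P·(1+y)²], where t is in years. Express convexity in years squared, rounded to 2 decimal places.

9.22

With y = 0.0675:
  t   CF        PV=CF/(1+0.0675)^t    t·PV        t(t+1)·PV
  1       230.00       215.4567       215.4567         430.9133
  2       230.00       201.8330       403.6659       1,210.9977
  3     2,230.00     1,833.1635     5,499.4906      21,997.9625
  Σ                  2,250.4532     6,118.6132      23,639.8736
P = 2,250.4532.
Convexity = Σ t(t+1)·PV / [P·(1+y)²] = 23,639.8736 / (2,250.4532 × 1.139556) = 9.21806.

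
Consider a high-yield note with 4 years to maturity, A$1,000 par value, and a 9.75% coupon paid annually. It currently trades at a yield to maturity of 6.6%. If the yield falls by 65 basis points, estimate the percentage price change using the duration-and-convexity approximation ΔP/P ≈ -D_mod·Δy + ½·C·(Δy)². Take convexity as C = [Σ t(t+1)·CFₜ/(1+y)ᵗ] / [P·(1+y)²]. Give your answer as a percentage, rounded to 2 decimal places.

+2.18%

With y = 0.066:
  t   CF        PV=CF/(1+0.066)^t    t·PV        t(t+1)·PV
  1        97.50        91.4634        91.4634         182.9268
  2        97.50        85.8006       171.6012         514.8035
  3        97.50        80.4883       241.4650         965.8601
  4     1,097.50       849.9154     3,399.6617      16,998.3085
  Σ                  1,107.6678     3,904.1913      18,661.8989
P = 1,107.6678; D_Mac = 3.52470 yrs; D_mod = 3.30647 yrs; C = 14.82627.
Duration effect: -3.30647 × (-0.0065) = +0.021492
Convexity effect: 0.5 × 14.82627 × (-0.0065)² = +0.0003132
ΔP/P ≈ +0.021492 + 0.0003132 = +0.021805 = +2.1805%.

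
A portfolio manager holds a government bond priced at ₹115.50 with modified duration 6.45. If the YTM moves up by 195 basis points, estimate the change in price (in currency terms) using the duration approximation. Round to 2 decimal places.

Duration approximation: ΔP/P ≈ -D_mod · Δy = -6.45 × (+0.0195) = -0.125775.
ΔP ≈ 115.50 × (-0.125775) = -14.5270125.

-₹14.53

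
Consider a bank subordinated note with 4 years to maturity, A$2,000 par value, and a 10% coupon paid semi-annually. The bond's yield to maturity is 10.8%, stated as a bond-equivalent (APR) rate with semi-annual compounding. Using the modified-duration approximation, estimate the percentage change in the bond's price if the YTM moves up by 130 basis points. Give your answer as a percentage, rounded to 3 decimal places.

-4.174%

Periodic yield y = 0.054. Modified duration first:
  t   CF        PV=CF/(1+0.054)^t    t·PV
  1       100.00        94.8767        94.8767
  2       100.00        90.0158       180.0316
  3       100.00        85.4040       256.2120
  4       100.00        81.0285       324.1138
  5       100.00        76.8771       384.3855
  6       100.00        72.9384       437.6305
  7       100.00        69.2015       484.4107
  8     2,100.00     1,378.7782    11,030.2256
  Σ                  1,949.1202    13,191.8864
P = 1,949.1202; D_Mac = 6.76812 half-year periods = 3.38406 yrs; D_mod = 3.38406/(1+0.054) = 3.21068 yrs.
ΔP/P ≈ -D_mod · Δy = -3.21068 × (+0.013) = -0.041739 = -4.1739%.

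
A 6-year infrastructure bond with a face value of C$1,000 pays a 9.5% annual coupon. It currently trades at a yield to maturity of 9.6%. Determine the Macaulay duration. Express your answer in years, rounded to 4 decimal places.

4.8369 years

Periodic yield y = 0.096. Discount each cash flow and weight by its year:
  t   CF        PV=CF/(1+0.096)^t    t·PV
  1        95.00        86.6788        86.6788
  2        95.00        79.0865       158.1731
  3        95.00        72.1592       216.4777
  4        95.00        65.8387       263.3549
  5        95.00        60.0718       300.3591
  6     1,095.00       631.7581     3,790.5484
  Σ                    995.5932     4,815.5920
Price P = Σ PV = 995.5932.
Macaulay duration = Σ(t·PV) / P = 4,815.5920 / 995.5932 = 4.83691 years.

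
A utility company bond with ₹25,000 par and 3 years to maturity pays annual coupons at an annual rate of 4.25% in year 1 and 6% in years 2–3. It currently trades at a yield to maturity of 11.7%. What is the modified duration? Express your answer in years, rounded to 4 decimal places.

Periodic yield y = 0.117. First find Macaulay duration:
  t   CF        PV=CF/(1+0.117)^t    t·PV
  1     1,062.50       951.2086       951.2086
  2     1,500.00     1,202.2227     2,404.4453
  3    26,500.00    19,014.5633    57,043.6898
  Σ                 21,167.9945    60,399.3437
P = 21,167.9945; Macaulay duration = 60,399.3437 / 21,167.9945 = 2.85333 years.
Modified duration = D_Mac / (1 + y) = 2.85333 / 1.117 = 2.55446 years.

2.5545 years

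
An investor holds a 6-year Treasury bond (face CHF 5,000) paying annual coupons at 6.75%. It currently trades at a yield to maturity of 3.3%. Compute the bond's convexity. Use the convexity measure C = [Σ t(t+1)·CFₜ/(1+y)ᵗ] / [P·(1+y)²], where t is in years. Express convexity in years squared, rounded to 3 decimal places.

32.463

With y = 0.033:
  t   CF        PV=CF/(1+0.033)^t    t·PV        t(t+1)·PV
  1       337.50       326.7183       326.7183         653.4366
  2       337.50       316.2810       632.5620       1,897.6861
  3       337.50       306.1772       918.5315       3,674.1261
  4       337.50       296.3961     1,185.5844       5,927.9221
  5       337.50       286.9275     1,434.6375       8,607.8249
  6     5,337.50     4,392.7447    26,356.4679     184,495.2755
  Σ                  5,925.2447    30,854.5017     205,256.2713
P = 5,925.2447.
Convexity = Σ t(t+1)·PV / [P·(1+y)²] = 205,256.2713 / (5,925.2447 × 1.067089) = 32.46306.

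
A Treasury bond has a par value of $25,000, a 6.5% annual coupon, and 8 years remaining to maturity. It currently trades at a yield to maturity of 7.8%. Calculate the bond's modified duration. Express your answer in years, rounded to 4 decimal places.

5.9517 years

Periodic yield y = 0.078. First find Macaulay duration:
  t   CF        PV=CF/(1+0.078)^t    t·PV
  1     1,625.00     1,507.4212     1,507.4212
  2     1,625.00     1,398.3499     2,796.6997
  3     1,625.00     1,297.1706     3,891.5117
  4     1,625.00     1,203.3122     4,813.2488
  5     1,625.00     1,116.2451     5,581.2254
  6     1,625.00     1,035.4778     6,212.8669
  7     1,625.00       960.5546     6,723.8819
  8    26,625.00    14,599.5520   116,796.4161
  Σ                 23,118.0833   148,323.2718
P = 23,118.0833; Macaulay duration = 148,323.2718 / 23,118.0833 = 6.41590 years.
Modified duration = D_Mac / (1 + y) = 6.41590 / 1.078 = 5.95167 years.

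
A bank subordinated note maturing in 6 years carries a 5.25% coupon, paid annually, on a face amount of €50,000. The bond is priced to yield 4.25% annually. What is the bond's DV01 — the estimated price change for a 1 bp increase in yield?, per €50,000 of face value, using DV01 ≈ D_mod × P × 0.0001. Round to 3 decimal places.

€26.841

Periodic yield y = 0.0425.
  t   CF        PV=CF/(1+0.0425)^t    t·PV
  1     2,625.00     2,517.9856     2,517.9856
  2     2,625.00     2,415.3339     4,830.6678
  3     2,625.00     2,316.8671     6,950.6012
  4     2,625.00     2,222.4145     8,889.6578
  5     2,625.00     2,131.8124    10,659.0621
  6    52,625.00    40,995.4565   245,972.7391
  Σ                 52,599.8700   279,820.7137
P = 52,599.8700; D_Mac = 5.31980 yrs; D_mod = 5.10292 yrs.
DV01 ≈ 5.10292 × 52,599.8700 × 0.0001 = 26.841315.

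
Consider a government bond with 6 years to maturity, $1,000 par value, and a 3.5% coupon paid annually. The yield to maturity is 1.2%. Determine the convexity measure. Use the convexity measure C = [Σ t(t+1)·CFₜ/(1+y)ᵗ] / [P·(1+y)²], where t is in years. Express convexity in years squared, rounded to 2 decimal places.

36.91

With y = 0.012:
  t   CF        PV=CF/(1+0.012)^t    t·PV        t(t+1)·PV
  1        35.00        34.5850        34.5850          69.1700
  2        35.00        34.1749        68.3498         205.0493
  3        35.00        33.7696       101.3089         405.2358
  4        35.00        33.3692       133.4769         667.3843
  5        35.00        32.9735       164.8677         989.2060
  6     1,035.00       963.5123     5,781.0740      40,467.5177
  Σ                  1,132.3846     6,283.6622      42,803.5630
P = 1,132.3846.
Convexity = Σ t(t+1)·PV / [P·(1+y)²] = 42,803.5630 / (1,132.3846 × 1.024144) = 36.90838.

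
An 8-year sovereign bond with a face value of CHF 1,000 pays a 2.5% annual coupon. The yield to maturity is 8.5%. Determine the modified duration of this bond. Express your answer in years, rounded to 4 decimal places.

Periodic yield y = 0.085. First find Macaulay duration:
  t   CF        PV=CF/(1+0.085)^t    t·PV
  1        25.00        23.0415        23.0415
  2        25.00        21.2364        42.4728
  3        25.00        19.5727        58.7181
  4        25.00        18.0394        72.1574
  5        25.00        16.6261        83.1307
  6        25.00        15.3236        91.9418
  7        25.00        14.1232        98.8621
  8     1,025.00       533.6862     4,269.4895
  Σ                    661.6490     4,739.8138
P = 661.6490; Macaulay duration = 4,739.8138 / 661.6490 = 7.16364 years.
Modified duration = D_Mac / (1 + y) = 7.16364 / 1.085 = 6.60243 years.

6.6024 years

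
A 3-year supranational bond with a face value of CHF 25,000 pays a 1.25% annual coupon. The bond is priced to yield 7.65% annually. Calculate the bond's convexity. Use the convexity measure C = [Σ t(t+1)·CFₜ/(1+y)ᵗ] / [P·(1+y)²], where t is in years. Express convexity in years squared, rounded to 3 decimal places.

With y = 0.0765:
  t   CF        PV=CF/(1+0.0765)^t    t·PV        t(t+1)·PV
  1       312.50       290.2926       290.2926         580.5852
  2       312.50       269.6634       539.3267       1,617.9802
  3    25,312.50    20,290.5088    60,871.5265     243,486.1060
  Σ                 20,850.4648    61,701.1458     245,684.6714
P = 20,850.4648.
Convexity = Σ t(t+1)·PV / [P·(1+y)²] = 245,684.6714 / (20,850.4648 × 1.158852) = 10.16797.

10.168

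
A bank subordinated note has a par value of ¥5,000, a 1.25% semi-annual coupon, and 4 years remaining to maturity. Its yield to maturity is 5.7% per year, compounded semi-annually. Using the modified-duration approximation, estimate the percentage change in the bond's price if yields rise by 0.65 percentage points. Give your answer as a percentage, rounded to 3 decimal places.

Periodic yield y = 0.0285. Modified duration first:
  t   CF        PV=CF/(1+0.0285)^t    t·PV
  1        31.25        30.3841        30.3841
  2        31.25        29.5421        59.0842
  3        31.25        28.7235        86.1705
  4        31.25        27.9275       111.7102
  5        31.25        27.1537       135.7684
  6        31.25        26.4012       158.4074
  7        31.25        25.6697       179.6876
  8     5,031.25     4,018.2923    32,146.3387
  Σ                  4,214.0941    32,907.5510
P = 4,214.0941; D_Mac = 7.80893 half-year periods = 3.90446 yrs; D_mod = 3.90446/(1+0.0285) = 3.79627 yrs.
ΔP/P ≈ -D_mod · Δy = -3.79627 × (+0.0065) = -0.024676 = -2.4676%.

-2.468%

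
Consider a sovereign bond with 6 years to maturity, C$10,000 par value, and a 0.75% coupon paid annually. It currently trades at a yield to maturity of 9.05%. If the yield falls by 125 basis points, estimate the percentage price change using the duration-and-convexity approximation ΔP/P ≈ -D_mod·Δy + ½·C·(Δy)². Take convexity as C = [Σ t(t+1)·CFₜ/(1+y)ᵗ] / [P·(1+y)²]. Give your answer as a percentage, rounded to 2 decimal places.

+6.98%

With y = 0.0905:
  t   CF        PV=CF/(1+0.0905)^t    t·PV        t(t+1)·PV
  1        75.00        68.7758        68.7758         137.5516
  2        75.00        63.0681       126.1363         378.4088
  3        75.00        57.8341       173.5024         694.0096
  4        75.00        53.0345       212.1381       1,060.6903
  5        75.00        48.6332       243.1660       1,458.9962
  6    10,075.00     5,990.8857    35,945.3143     251,617.2003
  Σ                  6,282.2315    36,769.0329     255,346.8568
P = 6,282.2315; D_Mac = 5.85286 yrs; D_mod = 5.36714 yrs; C = 34.17946.
Duration effect: -5.36714 × (-0.0125) = +0.067089
Convexity effect: 0.5 × 34.17946 × (-0.0125)² = +0.0026703
ΔP/P ≈ +0.067089 + 0.0026703 = +0.069759 = +6.9759%.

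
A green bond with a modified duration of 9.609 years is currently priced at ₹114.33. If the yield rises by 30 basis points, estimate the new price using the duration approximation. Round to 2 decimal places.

Duration approximation: ΔP/P ≈ -D_mod · Δy = -9.609 × (+0.003) = -0.028827.
New price ≈ 114.33 × (1 - 0.028827) = 111.03420909.

₹111.03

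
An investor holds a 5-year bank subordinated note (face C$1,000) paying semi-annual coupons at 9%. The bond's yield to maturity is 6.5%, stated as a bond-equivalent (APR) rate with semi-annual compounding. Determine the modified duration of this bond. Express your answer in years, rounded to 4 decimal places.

4.0516 years

Periodic yield y = 0.0325. First find Macaulay duration:
  t   CF        PV=CF/(1+0.0325)^t    t·PV
  1        45.00        43.5835        43.5835
  2        45.00        42.2117        84.4233
  3        45.00        40.8830       122.6489
  4        45.00        39.5961       158.3843
  5        45.00        38.3497       191.7486
  6        45.00        37.1426       222.8555
  7        45.00        35.9735       251.8142
  8        45.00        34.8411       278.7289
  9        45.00        33.7444       303.6998
  10    1,045.00       758.9544     7,589.5441
  Σ                  1,105.2799     9,247.4311
P = 1,105.2799; Macaulay duration = 9,247.4311 / 1,105.2799 = 8.36660 half-year periods = 4.18330 years.
Modified duration = D_Mac / (1 + y) = 4.18330 / 1.0325 = 4.05162 years.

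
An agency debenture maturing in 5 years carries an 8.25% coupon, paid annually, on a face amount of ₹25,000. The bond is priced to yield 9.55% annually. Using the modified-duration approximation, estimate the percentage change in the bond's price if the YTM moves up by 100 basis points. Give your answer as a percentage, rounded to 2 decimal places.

Periodic yield y = 0.0955. Modified duration first:
  t   CF        PV=CF/(1+0.0955)^t    t·PV
  1     2,062.50     1,882.7020     1,882.7020
  2     2,062.50     1,718.5778     3,437.1556
  3     2,062.50     1,568.7611     4,706.2833
  4     2,062.50     1,432.0047     5,728.0186
  5    27,062.50    17,151.6539    85,758.2694
  Σ                 23,753.6994   101,512.4289
P = 23,753.6994; D_Mac = 4.27354 yrs; D_mod = 4.27354/(1+0.0955) = 3.90100 yrs.
ΔP/P ≈ -D_mod · Δy = -3.90100 × (+0.01) = -0.039010 = -3.9010%.

-3.90%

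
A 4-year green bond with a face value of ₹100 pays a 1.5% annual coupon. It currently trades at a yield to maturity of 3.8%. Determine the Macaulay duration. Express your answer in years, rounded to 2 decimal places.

3.91 years

Periodic yield y = 0.038. Discount each cash flow and weight by its year:
  t   CF        PV=CF/(1+0.038)^t    t·PV
  1         1.50         1.4451         1.4451
  2         1.50         1.3922         2.7844
  3         1.50         1.3412         4.0237
  4       101.50        87.4333       349.7330
  Σ                     91.6117       357.9861
Price P = Σ PV = 91.6117.
Macaulay duration = Σ(t·PV) / P = 357.9861 / 91.6117 = 3.90764 years.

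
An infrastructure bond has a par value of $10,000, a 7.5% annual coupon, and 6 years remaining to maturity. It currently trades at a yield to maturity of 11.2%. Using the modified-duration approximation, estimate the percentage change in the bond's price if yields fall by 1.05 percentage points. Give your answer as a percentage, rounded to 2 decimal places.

+4.68%

Periodic yield y = 0.112. Modified duration first:
  t   CF        PV=CF/(1+0.112)^t    t·PV
  1       750.00       674.4604       674.4604
  2       750.00       606.5292     1,213.0583
  3       750.00       545.4399     1,636.3197
  4       750.00       490.5035     1,962.0140
  5       750.00       441.1003     2,205.5014
  6    10,750.00     5,685.6450    34,113.8701
  Σ                  8,443.6783    41,805.2239
P = 8,443.6783; D_Mac = 4.95107 yrs; D_mod = 4.95107/(1+0.112) = 4.45240 yrs.
ΔP/P ≈ -D_mod · Δy = -4.45240 × (-0.0105) = +0.046750 = +4.6750%.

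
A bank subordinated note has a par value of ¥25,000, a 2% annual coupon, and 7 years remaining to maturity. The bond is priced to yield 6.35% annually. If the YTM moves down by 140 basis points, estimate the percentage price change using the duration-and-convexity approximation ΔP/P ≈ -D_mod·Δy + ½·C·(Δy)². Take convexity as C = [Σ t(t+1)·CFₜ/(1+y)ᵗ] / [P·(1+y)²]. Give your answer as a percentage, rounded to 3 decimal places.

With y = 0.0635:
  t   CF        PV=CF/(1+0.0635)^t    t·PV        t(t+1)·PV
  1       500.00       470.1457       470.1457         940.2915
  2       500.00       442.0740       884.1481       2,652.4443
  3       500.00       415.6785     1,247.0354       4,988.1415
  4       500.00       390.8589     1,563.4357       7,817.1784
  5       500.00       367.5213     1,837.6066      11,025.6395
  6       500.00       345.5772     2,073.4630      14,514.2410
  7    25,500.00    16,572.1067   116,004.7469     928,037.9750
  Σ                 19,003.9623   124,080.5813     969,975.9111
P = 19,003.9623; D_Mac = 6.52920 yrs; D_mod = 6.13935 yrs; C = 45.12755.
Duration effect: -6.13935 × (-0.014) = +0.085951
Convexity effect: 0.5 × 45.12755 × (-0.014)² = +0.0044225
ΔP/P ≈ +0.085951 + 0.0044225 = +0.090373 = +9.0373%.

+9.037%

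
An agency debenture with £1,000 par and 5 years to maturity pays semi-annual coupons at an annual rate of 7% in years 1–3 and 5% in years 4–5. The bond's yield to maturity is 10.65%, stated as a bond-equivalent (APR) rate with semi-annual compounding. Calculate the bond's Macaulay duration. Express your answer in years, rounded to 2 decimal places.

4.24 years

Periodic yield y = 0.05325. Discount each cash flow and weight by its period:
  t   CF        PV=CF/(1+0.05325)^t    t·PV
  1        35.00        33.2305        33.2305
  2        35.00        31.5504        63.1008
  3        35.00        29.9553        89.8659
  4        35.00        28.4408       113.7633
  5        35.00        27.0029       135.0146
  6        35.00        25.6377       153.8263
  7        25.00        17.3868       121.7076
  8        25.00        16.5078       132.0621
  9        25.00        15.6732       141.0585
  10    1,025.00       610.1115     6,101.1147
  Σ                    835.4968     7,084.7443
Price P = Σ PV = 835.4968.
Macaulay duration = Σ(t·PV) / P = 7,084.7443 / 835.4968 = 8.47968 half-year periods.
In years: 8.47968 / 2 = 4.23984 years.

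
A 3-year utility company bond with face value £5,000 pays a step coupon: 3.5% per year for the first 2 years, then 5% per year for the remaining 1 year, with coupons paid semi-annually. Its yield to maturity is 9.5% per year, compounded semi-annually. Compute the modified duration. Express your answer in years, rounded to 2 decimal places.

Periodic yield y = 0.0475. First find Macaulay duration:
  t   CF        PV=CF/(1+0.0475)^t    t·PV
  1        87.50        83.5322        83.5322
  2        87.50        79.7444       159.4887
  3        87.50        76.1283       228.3848
  4        87.50        72.6762       290.7046
  5       125.00        99.1151       495.5755
  6     5,125.00     3,879.4457    23,276.6743
  Σ                  4,290.6418    24,534.3602
P = 4,290.6418; Macaulay duration = 24,534.3602 / 4,290.6418 = 5.71811 half-year periods = 2.85905 years.
Modified duration = D_Mac / (1 + y) = 2.85905 / 1.0475 = 2.72941 years.

2.73 years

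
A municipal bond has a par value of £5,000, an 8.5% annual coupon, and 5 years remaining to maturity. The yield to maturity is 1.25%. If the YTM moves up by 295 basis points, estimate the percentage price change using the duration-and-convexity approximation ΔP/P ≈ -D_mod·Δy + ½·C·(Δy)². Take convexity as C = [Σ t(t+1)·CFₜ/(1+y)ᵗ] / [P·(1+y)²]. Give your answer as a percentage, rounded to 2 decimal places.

-11.71%

With y = 0.0125:
  t   CF        PV=CF/(1+0.0125)^t    t·PV        t(t+1)·PV
  1       425.00       419.7531       419.7531         839.5062
  2       425.00       414.5709       829.1419       2,487.4257
  3       425.00       409.4528     1,228.3584       4,913.4335
  4       425.00       404.3978     1,617.5913       8,087.9563
  5     5,425.00     5,098.2906    25,491.4528     152,948.7168
  Σ                  6,746.4652    29,586.2974     169,277.0385
P = 6,746.4652; D_Mac = 4.38545 yrs; D_mod = 4.33131 yrs; C = 24.47551.
Duration effect: -4.33131 × (+0.0295) = -0.127774
Convexity effect: 0.5 × 24.47551 × (0.0295)² = +0.0106499
ΔP/P ≈ -0.127774 + 0.0106499 = -0.117124 = -11.7124%.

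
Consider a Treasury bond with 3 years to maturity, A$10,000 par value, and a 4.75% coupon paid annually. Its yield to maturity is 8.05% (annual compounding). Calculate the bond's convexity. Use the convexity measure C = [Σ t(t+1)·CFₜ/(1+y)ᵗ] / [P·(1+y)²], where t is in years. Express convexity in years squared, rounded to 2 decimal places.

9.64

With y = 0.0805:
  t   CF        PV=CF/(1+0.0805)^t    t·PV        t(t+1)·PV
  1       475.00       439.6113       439.6113         879.2226
  2       475.00       406.8591       813.7183       2,441.1548
  3    10,475.00     8,303.8543    24,911.5628      99,646.2510
  Σ                  9,150.3247    26,164.8923     102,966.6284
P = 9,150.3247.
Convexity = Σ t(t+1)·PV / [P·(1+y)²] = 102,966.6284 / (9,150.3247 × 1.167480) = 9.63852.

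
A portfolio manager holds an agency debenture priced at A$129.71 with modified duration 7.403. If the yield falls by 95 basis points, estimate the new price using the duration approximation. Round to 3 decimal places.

Duration approximation: ΔP/P ≈ -D_mod · Δy = -7.403 × (-0.0095) = +0.0703285.
New price ≈ 129.71 × (1 + 0.0703285) = 138.832309735.

A$138.832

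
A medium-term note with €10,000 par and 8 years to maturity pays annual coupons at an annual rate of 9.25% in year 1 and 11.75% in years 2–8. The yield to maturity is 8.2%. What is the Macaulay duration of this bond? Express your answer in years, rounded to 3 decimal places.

Periodic yield y = 0.082. Discount each cash flow and weight by its year:
  t   CF        PV=CF/(1+0.082)^t    t·PV
  1       925.00       854.8983       854.8983
  2     1,175.00     1,003.6524     2,007.3049
  3     1,175.00       927.5901     2,782.7702
  4     1,175.00       857.2921     3,429.1684
  5     1,175.00       792.3217     3,961.6086
  6     1,175.00       732.2752     4,393.6510
  7     1,175.00       676.7793     4,737.4548
  8    11,175.00     5,948.8011    47,590.4085
  Σ                 11,793.6101    69,757.2647
Price P = Σ PV = 11,793.6101.
Macaulay duration = Σ(t·PV) / P = 69,757.2647 / 11,793.6101 = 5.91484 years.

5.915 years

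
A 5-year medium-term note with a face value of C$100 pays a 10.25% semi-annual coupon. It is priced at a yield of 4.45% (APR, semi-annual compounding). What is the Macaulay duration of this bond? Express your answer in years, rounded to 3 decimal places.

4.153 years

Periodic yield y = 0.02225. Discount each cash flow and weight by its period:
  t   CF        PV=CF/(1+0.02225)^t    t·PV
  1        5.125         5.0135         5.0135
  2        5.125         4.9043         9.8087
  3        5.125         4.7976        14.3927
  4        5.125         4.6932        18.7726
  5        5.125         4.5910        22.9551
  6        5.125         4.4911        26.9465
  7        5.125         4.3933        30.7533
  8        5.125         4.2977        34.3817
  9        5.125         4.2042        37.8375
  10     105.125        84.3597       843.5966
  Σ                    125.7455     1,044.4581
Price P = Σ PV = 125.7455.
Macaulay duration = Σ(t·PV) / P = 1,044.4581 / 125.7455 = 8.30613 half-year periods.
In years: 8.30613 / 2 = 4.15306 years.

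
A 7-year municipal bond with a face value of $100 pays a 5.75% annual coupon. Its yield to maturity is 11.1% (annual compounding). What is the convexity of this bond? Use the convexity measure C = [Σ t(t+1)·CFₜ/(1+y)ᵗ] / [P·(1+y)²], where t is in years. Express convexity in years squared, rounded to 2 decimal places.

34.94

With y = 0.111:
  t   CF        PV=CF/(1+0.111)^t    t·PV        t(t+1)·PV
  1         5.75         5.1755         5.1755          10.3510
  2         5.75         4.6584         9.3169          27.9506
  3         5.75         4.1930        12.5790          50.3161
  4         5.75         3.7741        15.0963          75.4817
  5         5.75         3.3970        16.9851         101.9105
  6         5.75         3.0576        18.3457         128.4200
  7       105.75        50.6153       354.3072       2,834.4578
  Σ                     74.8710       431.8058       3,228.8877
P = 74.8710.
Convexity = Σ t(t+1)·PV / [P·(1+y)²] = 3,228.8877 / (74.8710 × 1.234321) = 34.93906.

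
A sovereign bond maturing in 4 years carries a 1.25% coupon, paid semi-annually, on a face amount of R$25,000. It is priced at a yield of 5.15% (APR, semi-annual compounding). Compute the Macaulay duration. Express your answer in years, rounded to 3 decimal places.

3.906 years

Periodic yield y = 0.02575. Discount each cash flow and weight by its period:
  t   CF        PV=CF/(1+0.02575)^t    t·PV
  1       156.25       152.3276       152.3276
  2       156.25       148.5036       297.0072
  3       156.25       144.7756       434.3269
  4       156.25       141.1412       564.5650
  5       156.25       137.5981       687.9904
  6       156.25       134.1439       804.8633
  7       156.25       130.7764       915.4347
  8    25,156.25    20,526.4430   164,211.5438
  Σ                 21,515.7094   168,068.0588
Price P = Σ PV = 21,515.7094.
Macaulay duration = Σ(t·PV) / P = 168,068.0588 / 21,515.7094 = 7.81141 half-year periods.
In years: 7.81141 / 2 = 3.90571 years.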